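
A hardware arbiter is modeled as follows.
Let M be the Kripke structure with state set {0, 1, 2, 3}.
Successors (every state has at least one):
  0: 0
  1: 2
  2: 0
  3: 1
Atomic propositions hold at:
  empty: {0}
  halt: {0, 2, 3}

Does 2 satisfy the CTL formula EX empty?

Sat(EX empty) = {s : some successor in {0}} = {0, 2}
2 ∈ Sat(EX empty) = {0, 2}, so the formula holds at 2.

Yes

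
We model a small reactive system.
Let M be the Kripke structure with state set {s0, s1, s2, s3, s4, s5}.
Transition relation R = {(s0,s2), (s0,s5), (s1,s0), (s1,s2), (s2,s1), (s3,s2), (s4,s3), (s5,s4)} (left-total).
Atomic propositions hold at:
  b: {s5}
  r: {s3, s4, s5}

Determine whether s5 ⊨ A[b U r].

A[b U r]: least fixpoint, start Z0 = Sat(r) = {s3, s4, s5}, add states in Sat(b) with every successor in Z. Already a fixed point.
Sat(A[b U r]) = {s3, s4, s5}
s5 ∈ Sat(A[b U r]) = {s3, s4, s5}, so the formula holds at s5.

Yes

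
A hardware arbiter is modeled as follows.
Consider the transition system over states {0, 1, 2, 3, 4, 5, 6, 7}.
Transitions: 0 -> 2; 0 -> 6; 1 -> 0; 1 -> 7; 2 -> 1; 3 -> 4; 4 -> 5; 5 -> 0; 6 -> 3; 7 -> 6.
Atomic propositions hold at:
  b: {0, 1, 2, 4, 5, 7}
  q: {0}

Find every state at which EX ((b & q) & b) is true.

Sat(b & q) = {0}
Sat((b & q) & b) = {0}
Sat(EX ((b & q) & b)) = {s : some successor in {0}} = {1, 5}

{1, 5}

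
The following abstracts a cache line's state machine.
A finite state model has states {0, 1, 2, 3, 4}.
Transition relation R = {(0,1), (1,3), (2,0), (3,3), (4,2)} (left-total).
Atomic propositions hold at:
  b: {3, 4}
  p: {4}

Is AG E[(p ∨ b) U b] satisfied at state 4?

Sat(p ∨ b) = {3, 4}
E[(p ∨ b) U b]: least fixpoint, start Z0 = Sat(b) = {3, 4}, add states in Sat(p ∨ b) with some successor in Z. Already a fixed point.
Sat(E[(p ∨ b) U b]) = {3, 4}
AG E[(p ∨ b) U b]: greatest fixpoint, start Z0 = {3, 4}, keep only states in Sat with every successor in Z. Z1 = {3}; fixed.
Sat(AG E[(p ∨ b) U b]) = {3}
4 ∉ Sat(AG E[(p ∨ b) U b]) = {3}, so the formula does not hold at 4.

No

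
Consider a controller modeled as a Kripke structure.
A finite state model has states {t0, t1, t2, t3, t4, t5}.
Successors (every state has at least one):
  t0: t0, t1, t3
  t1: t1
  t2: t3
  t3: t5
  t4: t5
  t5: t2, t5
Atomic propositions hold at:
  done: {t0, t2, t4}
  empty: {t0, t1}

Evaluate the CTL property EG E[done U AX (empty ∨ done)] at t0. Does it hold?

Yes

Sat(empty ∨ done) = {t0, t1, t2, t4}
Sat(AX (empty ∨ done)) = {s : every successor in {t0, t1, t2, t4}} = {t1}
E[done U AX (empty ∨ done)]: least fixpoint, start Z0 = Sat(AX (empty ∨ done)) = {t1}, add states in Sat(done) with some successor in Z. Z1 = {t0, t1}; fixed.
Sat(E[done U AX (empty ∨ done)]) = {t0, t1}
EG E[done U AX (empty ∨ done)]: greatest fixpoint, start Z0 = {t0, t1}, keep only states in Sat with some successor in Z. Already a fixed point.
Sat(EG E[done U AX (empty ∨ done)]) = {t0, t1}
t0 ∈ Sat(EG E[done U AX (empty ∨ done)]) = {t0, t1}, so the formula holds at t0.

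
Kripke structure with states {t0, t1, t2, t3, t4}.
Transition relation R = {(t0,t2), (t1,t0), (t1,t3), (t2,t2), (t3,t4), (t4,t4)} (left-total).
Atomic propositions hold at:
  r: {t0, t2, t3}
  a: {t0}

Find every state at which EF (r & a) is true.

{t0, t1}

Sat(r & a) = {t0}
EF (r & a): least fixpoint, start Z0 = {t0}, add states with some successor in Z. Z1 = {t0, t1}; fixed.
Sat(EF (r & a)) = {t0, t1}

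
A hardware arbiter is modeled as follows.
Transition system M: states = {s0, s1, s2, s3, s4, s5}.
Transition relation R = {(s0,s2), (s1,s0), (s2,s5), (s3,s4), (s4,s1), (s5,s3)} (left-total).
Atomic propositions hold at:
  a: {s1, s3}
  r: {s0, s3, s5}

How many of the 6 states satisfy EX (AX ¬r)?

3

Sat(¬r) = {s1, s2, s4}
Sat(AX ¬r) = {s : every successor in {s1, s2, s4}} = {s0, s3, s4}
Sat(EX (AX ¬r)) = {s : some successor in {s0, s3, s4}} = {s1, s3, s5}
|Sat(EX (AX ¬r))| = |{s1, s3, s5}| = 3.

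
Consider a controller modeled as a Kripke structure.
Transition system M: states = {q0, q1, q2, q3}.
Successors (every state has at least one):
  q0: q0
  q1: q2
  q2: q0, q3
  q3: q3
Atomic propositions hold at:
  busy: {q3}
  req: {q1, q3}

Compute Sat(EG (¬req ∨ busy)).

Sat(¬req) = {q0, q2}
Sat(¬req ∨ busy) = {q0, q2, q3}
EG (¬req ∨ busy): greatest fixpoint, start Z0 = {q0, q2, q3}, keep only states in Sat with some successor in Z. Already a fixed point.
Sat(EG (¬req ∨ busy)) = {q0, q2, q3}

{q0, q2, q3}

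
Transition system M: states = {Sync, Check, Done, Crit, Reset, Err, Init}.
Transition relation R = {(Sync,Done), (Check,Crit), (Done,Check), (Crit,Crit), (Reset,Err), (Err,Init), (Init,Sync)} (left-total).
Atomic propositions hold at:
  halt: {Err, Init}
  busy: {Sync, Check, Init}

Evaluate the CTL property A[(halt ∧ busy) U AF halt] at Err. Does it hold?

Sat(halt ∧ busy) = {Init}
AF halt: least fixpoint, start Z0 = {Err, Init}, add states with every successor in Z. Z1 = {Reset, Err, Init}; fixed.
Sat(AF halt) = {Reset, Err, Init}
A[(halt ∧ busy) U AF halt]: least fixpoint, start Z0 = Sat(AF halt) = {Reset, Err, Init}, add states in Sat(halt ∧ busy) with every successor in Z. Already a fixed point.
Sat(A[(halt ∧ busy) U AF halt]) = {Reset, Err, Init}
Err ∈ Sat(A[(halt ∧ busy) U AF halt]) = {Reset, Err, Init}, so the formula holds at Err.

Yes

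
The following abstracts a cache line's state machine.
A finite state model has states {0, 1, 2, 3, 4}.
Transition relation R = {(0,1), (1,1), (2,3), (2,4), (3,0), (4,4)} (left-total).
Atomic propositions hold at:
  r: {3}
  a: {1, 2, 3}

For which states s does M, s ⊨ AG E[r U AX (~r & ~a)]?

Sat(~r) = {0, 1, 2, 4}
Sat(~a) = {0, 4}
Sat(~r & ~a) = {0, 4}
Sat(AX (~r & ~a)) = {s : every successor in {0, 4}} = {3, 4}
E[r U AX (~r & ~a)]: least fixpoint, start Z0 = Sat(AX (~r & ~a)) = {3, 4}, add states in Sat(r) with some successor in Z. Already a fixed point.
Sat(E[r U AX (~r & ~a)]) = {3, 4}
AG E[r U AX (~r & ~a)]: greatest fixpoint, start Z0 = {3, 4}, keep only states in Sat with every successor in Z. Z1 = {4}; fixed.
Sat(AG E[r U AX (~r & ~a)]) = {4}

{4}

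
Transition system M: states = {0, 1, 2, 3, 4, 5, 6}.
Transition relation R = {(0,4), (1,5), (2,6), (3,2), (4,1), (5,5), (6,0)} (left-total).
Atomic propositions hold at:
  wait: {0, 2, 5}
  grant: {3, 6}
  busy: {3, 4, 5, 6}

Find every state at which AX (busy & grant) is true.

Sat(busy & grant) = {3, 6}
Sat(AX (busy & grant)) = {s : every successor in {3, 6}} = {2}

{2}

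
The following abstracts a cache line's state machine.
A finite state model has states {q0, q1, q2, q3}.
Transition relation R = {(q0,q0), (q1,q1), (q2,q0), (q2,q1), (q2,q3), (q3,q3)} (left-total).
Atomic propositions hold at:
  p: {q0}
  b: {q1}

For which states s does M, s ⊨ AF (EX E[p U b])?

{q1, q2}

E[p U b]: least fixpoint, start Z0 = Sat(b) = {q1}, add states in Sat(p) with some successor in Z. Already a fixed point.
Sat(E[p U b]) = {q1}
Sat(EX E[p U b]) = {s : some successor in {q1}} = {q1, q2}
AF (EX E[p U b]): least fixpoint, start Z0 = {q1, q2}, add states with every successor in Z. Already a fixed point.
Sat(AF (EX E[p U b])) = {q1, q2}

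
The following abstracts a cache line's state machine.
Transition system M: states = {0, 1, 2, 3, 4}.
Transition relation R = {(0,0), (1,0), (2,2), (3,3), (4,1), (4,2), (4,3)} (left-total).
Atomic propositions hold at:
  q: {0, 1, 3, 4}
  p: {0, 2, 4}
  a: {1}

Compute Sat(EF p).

{0, 1, 2, 4}

EF p: least fixpoint, start Z0 = {0, 2, 4}, add states with some successor in Z. Z1 = {0, 1, 2, 4}; fixed.
Sat(EF p) = {0, 1, 2, 4}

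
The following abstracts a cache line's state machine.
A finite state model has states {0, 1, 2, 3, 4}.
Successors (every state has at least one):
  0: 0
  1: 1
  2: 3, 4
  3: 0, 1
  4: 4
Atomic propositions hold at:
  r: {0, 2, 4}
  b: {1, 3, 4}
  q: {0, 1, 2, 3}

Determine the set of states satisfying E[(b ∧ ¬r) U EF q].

{0, 1, 2, 3}

Sat(¬r) = {1, 3}
Sat(b ∧ ¬r) = {1, 3}
EF q: least fixpoint, start Z0 = {0, 1, 2, 3}, add states with some successor in Z. Already a fixed point.
Sat(EF q) = {0, 1, 2, 3}
E[(b ∧ ¬r) U EF q]: least fixpoint, start Z0 = Sat(EF q) = {0, 1, 2, 3}, add states in Sat(b ∧ ¬r) with some successor in Z. Already a fixed point.
Sat(E[(b ∧ ¬r) U EF q]) = {0, 1, 2, 3}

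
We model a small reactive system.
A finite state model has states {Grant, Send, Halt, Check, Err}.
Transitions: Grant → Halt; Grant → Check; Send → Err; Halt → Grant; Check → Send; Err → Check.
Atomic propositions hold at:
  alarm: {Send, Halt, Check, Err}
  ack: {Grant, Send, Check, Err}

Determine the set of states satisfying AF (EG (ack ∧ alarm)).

{Send, Check, Err}

Sat(ack ∧ alarm) = {Send, Check, Err}
EG (ack ∧ alarm): greatest fixpoint, start Z0 = {Send, Check, Err}, keep only states in Sat with some successor in Z. Already a fixed point.
Sat(EG (ack ∧ alarm)) = {Send, Check, Err}
AF (EG (ack ∧ alarm)): least fixpoint, start Z0 = {Send, Check, Err}, add states with every successor in Z. Already a fixed point.
Sat(AF (EG (ack ∧ alarm))) = {Send, Check, Err}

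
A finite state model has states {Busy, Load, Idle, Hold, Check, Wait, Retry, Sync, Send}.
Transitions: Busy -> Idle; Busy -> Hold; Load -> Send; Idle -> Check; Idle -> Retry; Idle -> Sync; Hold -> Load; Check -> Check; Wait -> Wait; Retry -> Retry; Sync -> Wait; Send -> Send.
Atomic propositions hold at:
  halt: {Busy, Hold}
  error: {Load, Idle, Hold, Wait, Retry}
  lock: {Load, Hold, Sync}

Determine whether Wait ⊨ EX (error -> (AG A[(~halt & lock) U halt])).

No

Sat(~halt) = {Load, Idle, Check, Wait, Retry, Sync, Send}
Sat(~halt & lock) = {Load, Sync}
A[(~halt & lock) U halt]: least fixpoint, start Z0 = Sat(halt) = {Busy, Hold}, add states in Sat(~halt & lock) with every successor in Z. Already a fixed point.
Sat(A[(~halt & lock) U halt]) = {Busy, Hold}
AG A[(~halt & lock) U halt]: greatest fixpoint, start Z0 = {Busy, Hold}, keep only states in Sat with every successor in Z. Z1 = ∅; fixed.
Sat(AG A[(~halt & lock) U halt]) = ∅
Sat(error -> (AG A[(~halt & lock) U halt])) = {Busy, Check, Sync, Send}
Sat(EX (error -> (AG A[(~halt & lock) U halt]))) = {s : some successor in {Busy, Check, Sync, Send}} = {Load, Idle, Check, Send}
Wait ∉ Sat(EX (error -> (AG A[(~halt & lock) U halt]))) = {Load, Idle, Check, Send}, so the formula does not hold at Wait.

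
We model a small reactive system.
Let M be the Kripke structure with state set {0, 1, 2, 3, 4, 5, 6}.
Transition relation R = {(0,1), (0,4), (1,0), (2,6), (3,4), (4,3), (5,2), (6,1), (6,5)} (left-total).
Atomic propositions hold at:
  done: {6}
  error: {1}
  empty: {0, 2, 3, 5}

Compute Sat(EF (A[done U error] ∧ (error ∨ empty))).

A[done U error]: least fixpoint, start Z0 = Sat(error) = {1}, add states in Sat(done) with every successor in Z. Already a fixed point.
Sat(A[done U error]) = {1}
Sat(error ∨ empty) = {0, 1, 2, 3, 5}
Sat(A[done U error] ∧ (error ∨ empty)) = {1}
EF (A[done U error] ∧ (error ∨ empty)): least fixpoint, start Z0 = {1}, add states with some successor in Z. Z1 = {0, 1, 6}; Z2 = {0, 1, 2, 6}; Z3 = {0, 1, 2, 5, 6}; fixed.
Sat(EF (A[done U error] ∧ (error ∨ empty))) = {0, 1, 2, 5, 6}

{0, 1, 2, 5, 6}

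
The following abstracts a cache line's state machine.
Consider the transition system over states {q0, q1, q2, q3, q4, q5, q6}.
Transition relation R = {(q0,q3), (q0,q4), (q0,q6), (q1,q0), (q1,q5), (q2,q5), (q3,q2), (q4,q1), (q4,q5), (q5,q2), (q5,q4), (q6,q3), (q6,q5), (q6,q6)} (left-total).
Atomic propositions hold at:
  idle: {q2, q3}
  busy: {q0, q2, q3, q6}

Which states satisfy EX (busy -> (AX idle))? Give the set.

Sat(AX idle) = {s : every successor in {q2, q3}} = {q3}
Sat(busy -> (AX idle)) = {q1, q3, q4, q5}
Sat(EX (busy -> (AX idle))) = {s : some successor in {q1, q3, q4, q5}} = {q0, q1, q2, q4, q5, q6}

{q0, q1, q2, q4, q5, q6}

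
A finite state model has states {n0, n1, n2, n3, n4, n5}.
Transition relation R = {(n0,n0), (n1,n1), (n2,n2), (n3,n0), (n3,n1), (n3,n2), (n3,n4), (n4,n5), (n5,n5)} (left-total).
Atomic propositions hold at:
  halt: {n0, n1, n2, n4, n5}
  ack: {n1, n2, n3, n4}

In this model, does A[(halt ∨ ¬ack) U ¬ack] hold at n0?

Sat(¬ack) = {n0, n5}
Sat(halt ∨ ¬ack) = {n0, n1, n2, n4, n5}
A[(halt ∨ ¬ack) U ¬ack]: least fixpoint, start Z0 = Sat(¬ack) = {n0, n5}, add states in Sat(halt ∨ ¬ack) with every successor in Z. Z1 = {n0, n4, n5}; fixed.
Sat(A[(halt ∨ ¬ack) U ¬ack]) = {n0, n4, n5}
n0 ∈ Sat(A[(halt ∨ ¬ack) U ¬ack]) = {n0, n4, n5}, so the formula holds at n0.

Yes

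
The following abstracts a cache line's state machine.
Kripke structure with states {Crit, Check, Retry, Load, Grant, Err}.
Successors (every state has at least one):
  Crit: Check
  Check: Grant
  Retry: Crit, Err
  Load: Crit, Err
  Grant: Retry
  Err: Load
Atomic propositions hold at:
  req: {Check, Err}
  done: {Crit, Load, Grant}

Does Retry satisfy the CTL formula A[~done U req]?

Sat(~done) = {Check, Retry, Err}
A[~done U req]: least fixpoint, start Z0 = Sat(req) = {Check, Err}, add states in Sat(~done) with every successor in Z. Already a fixed point.
Sat(A[~done U req]) = {Check, Err}
Retry ∉ Sat(A[~done U req]) = {Check, Err}, so the formula does not hold at Retry.

No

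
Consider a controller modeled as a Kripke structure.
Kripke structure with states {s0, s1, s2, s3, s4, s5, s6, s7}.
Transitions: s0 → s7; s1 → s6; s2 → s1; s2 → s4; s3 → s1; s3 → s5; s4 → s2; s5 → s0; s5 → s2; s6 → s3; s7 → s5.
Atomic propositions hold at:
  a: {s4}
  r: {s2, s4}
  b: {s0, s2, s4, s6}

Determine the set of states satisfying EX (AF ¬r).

Sat(¬r) = {s0, s1, s3, s5, s6, s7}
AF ¬r: least fixpoint, start Z0 = {s0, s1, s3, s5, s6, s7}, add states with every successor in Z. Already a fixed point.
Sat(AF ¬r) = {s0, s1, s3, s5, s6, s7}
Sat(EX (AF ¬r)) = {s : some successor in {s0, s1, s3, s5, s6, s7}} = {s0, s1, s2, s3, s5, s6, s7}

{s0, s1, s2, s3, s5, s6, s7}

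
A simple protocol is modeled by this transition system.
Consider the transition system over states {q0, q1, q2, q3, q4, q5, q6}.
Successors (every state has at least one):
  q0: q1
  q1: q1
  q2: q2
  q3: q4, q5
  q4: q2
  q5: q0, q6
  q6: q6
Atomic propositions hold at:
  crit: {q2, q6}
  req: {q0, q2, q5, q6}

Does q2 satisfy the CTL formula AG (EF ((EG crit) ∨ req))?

EG crit: greatest fixpoint, start Z0 = {q2, q6}, keep only states in Sat with some successor in Z. Already a fixed point.
Sat(EG crit) = {q2, q6}
Sat((EG crit) ∨ req) = {q0, q2, q5, q6}
EF ((EG crit) ∨ req): least fixpoint, start Z0 = {q0, q2, q5, q6}, add states with some successor in Z. Z1 = {q0, q2, q3, q4, q5, q6}; fixed.
Sat(EF ((EG crit) ∨ req)) = {q0, q2, q3, q4, q5, q6}
AG (EF ((EG crit) ∨ req)): greatest fixpoint, start Z0 = {q0, q2, q3, q4, q5, q6}, keep only states in Sat with every successor in Z. Z1 = {q2, q3, q4, q5, q6}; Z2 = {q2, q3, q4, q6}; Z3 = {q2, q4, q6}; fixed.
Sat(AG (EF ((EG crit) ∨ req))) = {q2, q4, q6}
q2 ∈ Sat(AG (EF ((EG crit) ∨ req))) = {q2, q4, q6}, so the formula holds at q2.

Yes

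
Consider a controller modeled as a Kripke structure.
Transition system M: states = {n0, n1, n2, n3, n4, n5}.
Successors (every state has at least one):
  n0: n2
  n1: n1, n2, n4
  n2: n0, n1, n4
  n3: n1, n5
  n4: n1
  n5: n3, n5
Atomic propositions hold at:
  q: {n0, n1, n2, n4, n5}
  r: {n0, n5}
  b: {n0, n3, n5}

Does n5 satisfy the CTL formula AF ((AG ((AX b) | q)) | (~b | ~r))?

No

Sat(AX b) = {s : every successor in {n0, n3, n5}} = {n5}
Sat((AX b) | q) = {n0, n1, n2, n4, n5}
AG ((AX b) | q): greatest fixpoint, start Z0 = {n0, n1, n2, n4, n5}, keep only states in Sat with every successor in Z. Z1 = {n0, n1, n2, n4}; fixed.
Sat(AG ((AX b) | q)) = {n0, n1, n2, n4}
Sat(~b) = {n1, n2, n4}
Sat(~r) = {n1, n2, n3, n4}
Sat(~b | ~r) = {n1, n2, n3, n4}
Sat((AG ((AX b) | q)) | (~b | ~r)) = {n0, n1, n2, n3, n4}
AF ((AG ((AX b) | q)) | (~b | ~r)): least fixpoint, start Z0 = {n0, n1, n2, n3, n4}, add states with every successor in Z. Already a fixed point.
Sat(AF ((AG ((AX b) | q)) | (~b | ~r))) = {n0, n1, n2, n3, n4}
n5 ∉ Sat(AF ((AG ((AX b) | q)) | (~b | ~r))) = {n0, n1, n2, n3, n4}, so the formula does not hold at n5.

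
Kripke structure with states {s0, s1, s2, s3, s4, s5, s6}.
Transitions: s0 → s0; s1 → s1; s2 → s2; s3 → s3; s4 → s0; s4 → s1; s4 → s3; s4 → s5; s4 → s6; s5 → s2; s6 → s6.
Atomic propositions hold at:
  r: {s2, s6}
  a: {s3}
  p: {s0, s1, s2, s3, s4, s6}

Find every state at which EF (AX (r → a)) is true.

{s0, s1, s3, s4}

Sat(r → a) = {s0, s1, s3, s4, s5}
Sat(AX (r → a)) = {s : every successor in {s0, s1, s3, s4, s5}} = {s0, s1, s3}
EF (AX (r → a)): least fixpoint, start Z0 = {s0, s1, s3}, add states with some successor in Z. Z1 = {s0, s1, s3, s4}; fixed.
Sat(EF (AX (r → a))) = {s0, s1, s3, s4}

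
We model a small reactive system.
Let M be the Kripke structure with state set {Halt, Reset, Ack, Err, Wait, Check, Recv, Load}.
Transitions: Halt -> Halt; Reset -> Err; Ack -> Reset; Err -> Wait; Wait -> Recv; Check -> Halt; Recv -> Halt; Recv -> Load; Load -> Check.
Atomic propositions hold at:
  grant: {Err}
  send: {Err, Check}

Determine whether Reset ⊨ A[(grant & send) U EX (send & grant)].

Sat(grant & send) = {Err}
Sat(send & grant) = {Err}
Sat(EX (send & grant)) = {s : some successor in {Err}} = {Reset}
A[(grant & send) U EX (send & grant)]: least fixpoint, start Z0 = Sat(EX (send & grant)) = {Reset}, add states in Sat(grant & send) with every successor in Z. Already a fixed point.
Sat(A[(grant & send) U EX (send & grant)]) = {Reset}
Reset ∈ Sat(A[(grant & send) U EX (send & grant)]) = {Reset}, so the formula holds at Reset.

Yes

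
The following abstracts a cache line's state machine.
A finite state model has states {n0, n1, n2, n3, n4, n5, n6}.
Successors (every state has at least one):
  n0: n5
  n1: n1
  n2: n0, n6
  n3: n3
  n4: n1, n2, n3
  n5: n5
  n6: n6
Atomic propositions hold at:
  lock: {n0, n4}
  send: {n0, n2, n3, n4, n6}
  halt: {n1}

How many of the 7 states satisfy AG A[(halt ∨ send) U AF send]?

2

Sat(halt ∨ send) = {n0, n1, n2, n3, n4, n6}
AF send: least fixpoint, start Z0 = {n0, n2, n3, n4, n6}, add states with every successor in Z. Already a fixed point.
Sat(AF send) = {n0, n2, n3, n4, n6}
A[(halt ∨ send) U AF send]: least fixpoint, start Z0 = Sat(AF send) = {n0, n2, n3, n4, n6}, add states in Sat(halt ∨ send) with every successor in Z. Already a fixed point.
Sat(A[(halt ∨ send) U AF send]) = {n0, n2, n3, n4, n6}
AG A[(halt ∨ send) U AF send]: greatest fixpoint, start Z0 = {n0, n2, n3, n4, n6}, keep only states in Sat with every successor in Z. Z1 = {n2, n3, n6}; Z2 = {n3, n6}; fixed.
Sat(AG A[(halt ∨ send) U AF send]) = {n3, n6}
|Sat(AG A[(halt ∨ send) U AF send])| = |{n3, n6}| = 2.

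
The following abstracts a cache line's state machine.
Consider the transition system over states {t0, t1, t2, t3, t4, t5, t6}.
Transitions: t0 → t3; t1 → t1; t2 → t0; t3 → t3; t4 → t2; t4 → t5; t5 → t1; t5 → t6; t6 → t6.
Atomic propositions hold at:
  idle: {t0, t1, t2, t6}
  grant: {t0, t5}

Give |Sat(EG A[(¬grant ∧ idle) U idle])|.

2

Sat(¬grant) = {t1, t2, t3, t4, t6}
Sat(¬grant ∧ idle) = {t1, t2, t6}
A[(¬grant ∧ idle) U idle]: least fixpoint, start Z0 = Sat(idle) = {t0, t1, t2, t6}, add states in Sat(¬grant ∧ idle) with every successor in Z. Already a fixed point.
Sat(A[(¬grant ∧ idle) U idle]) = {t0, t1, t2, t6}
EG A[(¬grant ∧ idle) U idle]: greatest fixpoint, start Z0 = {t0, t1, t2, t6}, keep only states in Sat with some successor in Z. Z1 = {t1, t2, t6}; Z2 = {t1, t6}; fixed.
Sat(EG A[(¬grant ∧ idle) U idle]) = {t1, t6}
|Sat(EG A[(¬grant ∧ idle) U idle])| = |{t1, t6}| = 2.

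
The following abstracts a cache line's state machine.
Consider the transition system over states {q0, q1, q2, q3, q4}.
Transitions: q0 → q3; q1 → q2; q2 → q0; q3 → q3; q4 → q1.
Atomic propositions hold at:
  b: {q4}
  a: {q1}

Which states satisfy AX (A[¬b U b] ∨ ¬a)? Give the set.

{q0, q1, q2, q3}

Sat(¬b) = {q0, q1, q2, q3}
A[¬b U b]: least fixpoint, start Z0 = Sat(b) = {q4}, add states in Sat(¬b) with every successor in Z. Already a fixed point.
Sat(A[¬b U b]) = {q4}
Sat(¬a) = {q0, q2, q3, q4}
Sat(A[¬b U b] ∨ ¬a) = {q0, q2, q3, q4}
Sat(AX (A[¬b U b] ∨ ¬a)) = {s : every successor in {q0, q2, q3, q4}} = {q0, q1, q2, q3}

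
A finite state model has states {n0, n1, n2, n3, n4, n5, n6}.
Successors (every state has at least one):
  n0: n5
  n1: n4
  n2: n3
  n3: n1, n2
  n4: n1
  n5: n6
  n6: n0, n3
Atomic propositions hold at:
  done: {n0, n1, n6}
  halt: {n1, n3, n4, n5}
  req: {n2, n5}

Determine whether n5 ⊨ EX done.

Sat(EX done) = {s : some successor in {n0, n1, n6}} = {n3, n4, n5, n6}
n5 ∈ Sat(EX done) = {n3, n4, n5, n6}, so the formula holds at n5.

Yes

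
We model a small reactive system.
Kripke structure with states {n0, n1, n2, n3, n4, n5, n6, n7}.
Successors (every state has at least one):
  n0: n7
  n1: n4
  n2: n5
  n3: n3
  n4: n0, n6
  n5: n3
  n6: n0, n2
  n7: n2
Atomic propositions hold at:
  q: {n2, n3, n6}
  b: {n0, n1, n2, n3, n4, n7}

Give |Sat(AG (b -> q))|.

3

Sat(b -> q) = {n2, n3, n5, n6}
AG (b -> q): greatest fixpoint, start Z0 = {n2, n3, n5, n6}, keep only states in Sat with every successor in Z. Z1 = {n2, n3, n5}; fixed.
Sat(AG (b -> q)) = {n2, n3, n5}
|Sat(AG (b -> q))| = |{n2, n3, n5}| = 3.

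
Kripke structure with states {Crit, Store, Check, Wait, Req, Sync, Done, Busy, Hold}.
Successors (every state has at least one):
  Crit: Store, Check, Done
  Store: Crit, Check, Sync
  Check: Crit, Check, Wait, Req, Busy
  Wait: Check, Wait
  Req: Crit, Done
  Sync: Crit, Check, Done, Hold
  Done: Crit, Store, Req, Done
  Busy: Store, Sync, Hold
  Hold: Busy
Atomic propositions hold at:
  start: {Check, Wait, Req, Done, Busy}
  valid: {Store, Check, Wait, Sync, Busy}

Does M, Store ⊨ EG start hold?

No

EG start: greatest fixpoint, start Z0 = {Check, Wait, Req, Done, Busy}, keep only states in Sat with some successor in Z. Z1 = {Check, Wait, Req, Done}; fixed.
Sat(EG start) = {Check, Wait, Req, Done}
Store ∉ Sat(EG start) = {Check, Wait, Req, Done}, so the formula does not hold at Store.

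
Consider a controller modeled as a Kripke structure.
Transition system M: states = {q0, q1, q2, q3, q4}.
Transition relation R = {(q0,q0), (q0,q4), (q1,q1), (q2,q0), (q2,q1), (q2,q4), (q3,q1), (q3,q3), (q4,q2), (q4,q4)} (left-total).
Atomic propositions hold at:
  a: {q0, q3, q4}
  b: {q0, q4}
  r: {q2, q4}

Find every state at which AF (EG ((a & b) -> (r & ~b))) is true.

Sat(a & b) = {q0, q4}
Sat(~b) = {q1, q2, q3}
Sat(r & ~b) = {q2}
Sat((a & b) -> (r & ~b)) = {q1, q2, q3}
EG ((a & b) -> (r & ~b)): greatest fixpoint, start Z0 = {q1, q2, q3}, keep only states in Sat with some successor in Z. Already a fixed point.
Sat(EG ((a & b) -> (r & ~b))) = {q1, q2, q3}
AF (EG ((a & b) -> (r & ~b))): least fixpoint, start Z0 = {q1, q2, q3}, add states with every successor in Z. Already a fixed point.
Sat(AF (EG ((a & b) -> (r & ~b)))) = {q1, q2, q3}

{q1, q2, q3}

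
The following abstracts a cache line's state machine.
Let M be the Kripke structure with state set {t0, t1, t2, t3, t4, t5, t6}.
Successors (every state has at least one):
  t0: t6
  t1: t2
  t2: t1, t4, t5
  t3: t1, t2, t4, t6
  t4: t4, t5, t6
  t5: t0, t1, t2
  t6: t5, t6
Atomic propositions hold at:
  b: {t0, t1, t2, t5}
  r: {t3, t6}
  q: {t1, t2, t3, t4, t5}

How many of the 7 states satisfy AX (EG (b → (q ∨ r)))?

6

Sat(q ∨ r) = {t1, t2, t3, t4, t5, t6}
Sat(b → (q ∨ r)) = {t1, t2, t3, t4, t5, t6}
EG (b → (q ∨ r)): greatest fixpoint, start Z0 = {t1, t2, t3, t4, t5, t6}, keep only states in Sat with some successor in Z. Already a fixed point.
Sat(EG (b → (q ∨ r))) = {t1, t2, t3, t4, t5, t6}
Sat(AX (EG (b → (q ∨ r)))) = {s : every successor in {t1, t2, t3, t4, t5, t6}} = {t0, t1, t2, t3, t4, t6}
|Sat(AX (EG (b → (q ∨ r))))| = |{t0, t1, t2, t3, t4, t6}| = 6.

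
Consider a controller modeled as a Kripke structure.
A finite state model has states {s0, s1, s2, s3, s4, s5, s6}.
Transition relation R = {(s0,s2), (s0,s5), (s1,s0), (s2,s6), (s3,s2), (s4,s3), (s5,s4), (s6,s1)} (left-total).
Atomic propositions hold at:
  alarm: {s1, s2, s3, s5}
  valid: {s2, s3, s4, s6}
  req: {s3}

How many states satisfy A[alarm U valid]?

5

A[alarm U valid]: least fixpoint, start Z0 = Sat(valid) = {s2, s3, s4, s6}, add states in Sat(alarm) with every successor in Z. Z1 = {s2, s3, s4, s5, s6}; fixed.
Sat(A[alarm U valid]) = {s2, s3, s4, s5, s6}
|Sat(A[alarm U valid])| = |{s2, s3, s4, s5, s6}| = 5.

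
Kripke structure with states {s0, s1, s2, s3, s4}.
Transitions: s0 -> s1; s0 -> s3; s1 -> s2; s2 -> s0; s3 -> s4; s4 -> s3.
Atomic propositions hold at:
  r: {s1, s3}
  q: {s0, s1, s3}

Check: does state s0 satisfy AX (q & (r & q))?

Sat(r & q) = {s1, s3}
Sat(q & (r & q)) = {s1, s3}
Sat(AX (q & (r & q))) = {s : every successor in {s1, s3}} = {s0, s4}
s0 ∈ Sat(AX (q & (r & q))) = {s0, s4}, so the formula holds at s0.

Yes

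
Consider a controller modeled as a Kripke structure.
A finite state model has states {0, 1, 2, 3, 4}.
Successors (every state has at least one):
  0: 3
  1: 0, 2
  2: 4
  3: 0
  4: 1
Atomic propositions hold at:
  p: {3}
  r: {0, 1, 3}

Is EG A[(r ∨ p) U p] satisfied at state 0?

Sat(r ∨ p) = {0, 1, 3}
A[(r ∨ p) U p]: least fixpoint, start Z0 = Sat(p) = {3}, add states in Sat(r ∨ p) with every successor in Z. Z1 = {0, 3}; fixed.
Sat(A[(r ∨ p) U p]) = {0, 3}
EG A[(r ∨ p) U p]: greatest fixpoint, start Z0 = {0, 3}, keep only states in Sat with some successor in Z. Already a fixed point.
Sat(EG A[(r ∨ p) U p]) = {0, 3}
0 ∈ Sat(EG A[(r ∨ p) U p]) = {0, 3}, so the formula holds at 0.

Yes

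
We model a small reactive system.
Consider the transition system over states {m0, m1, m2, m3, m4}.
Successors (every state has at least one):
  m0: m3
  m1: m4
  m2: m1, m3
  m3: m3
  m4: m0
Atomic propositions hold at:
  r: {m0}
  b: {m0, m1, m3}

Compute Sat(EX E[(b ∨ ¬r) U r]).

Sat(¬r) = {m1, m2, m3, m4}
Sat(b ∨ ¬r) = {m0, m1, m2, m3, m4}
E[(b ∨ ¬r) U r]: least fixpoint, start Z0 = Sat(r) = {m0}, add states in Sat(b ∨ ¬r) with some successor in Z. Z1 = {m0, m4}; Z2 = {m0, m1, m4}; Z3 = {m0, m1, m2, m4}; fixed.
Sat(E[(b ∨ ¬r) U r]) = {m0, m1, m2, m4}
Sat(EX E[(b ∨ ¬r) U r]) = {s : some successor in {m0, m1, m2, m4}} = {m1, m2, m4}

{m1, m2, m4}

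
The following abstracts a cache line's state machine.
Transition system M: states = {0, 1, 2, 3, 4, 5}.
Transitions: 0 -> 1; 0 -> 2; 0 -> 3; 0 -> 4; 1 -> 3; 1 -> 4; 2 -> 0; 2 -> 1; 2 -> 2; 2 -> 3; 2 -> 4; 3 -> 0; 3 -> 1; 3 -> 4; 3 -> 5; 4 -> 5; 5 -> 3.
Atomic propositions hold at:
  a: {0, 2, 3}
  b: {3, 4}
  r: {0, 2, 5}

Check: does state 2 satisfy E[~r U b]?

No

Sat(~r) = {1, 3, 4}
E[~r U b]: least fixpoint, start Z0 = Sat(b) = {3, 4}, add states in Sat(~r) with some successor in Z. Z1 = {1, 3, 4}; fixed.
Sat(E[~r U b]) = {1, 3, 4}
2 ∉ Sat(E[~r U b]) = {1, 3, 4}, so the formula does not hold at 2.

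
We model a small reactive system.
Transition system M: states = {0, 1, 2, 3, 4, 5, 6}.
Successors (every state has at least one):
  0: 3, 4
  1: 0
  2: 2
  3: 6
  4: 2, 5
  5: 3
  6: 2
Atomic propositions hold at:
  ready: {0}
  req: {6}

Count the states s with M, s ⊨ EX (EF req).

EF req: least fixpoint, start Z0 = {6}, add states with some successor in Z. Z1 = {3, 6}; Z2 = {0, 3, 5, 6}; Z3 = {0, 1, 3, 4, 5, 6}; fixed.
Sat(EF req) = {0, 1, 3, 4, 5, 6}
Sat(EX (EF req)) = {s : some successor in {0, 1, 3, 4, 5, 6}} = {0, 1, 3, 4, 5}
|Sat(EX (EF req))| = |{0, 1, 3, 4, 5}| = 5.

5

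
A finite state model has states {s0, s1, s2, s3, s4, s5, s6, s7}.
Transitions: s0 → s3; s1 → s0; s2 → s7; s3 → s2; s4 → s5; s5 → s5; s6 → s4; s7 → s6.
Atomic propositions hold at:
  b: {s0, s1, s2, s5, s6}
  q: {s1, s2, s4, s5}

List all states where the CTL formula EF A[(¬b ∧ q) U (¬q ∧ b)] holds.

{s0, s1, s2, s3, s6, s7}

Sat(¬b) = {s3, s4, s7}
Sat(¬b ∧ q) = {s4}
Sat(¬q) = {s0, s3, s6, s7}
Sat(¬q ∧ b) = {s0, s6}
A[(¬b ∧ q) U (¬q ∧ b)]: least fixpoint, start Z0 = Sat((¬q ∧ b)) = {s0, s6}, add states in Sat(¬b ∧ q) with every successor in Z. Already a fixed point.
Sat(A[(¬b ∧ q) U (¬q ∧ b)]) = {s0, s6}
EF A[(¬b ∧ q) U (¬q ∧ b)]: least fixpoint, start Z0 = {s0, s6}, add states with some successor in Z. Z1 = {s0, s1, s6, s7}; Z2 = {s0, s1, s2, s6, s7}; Z3 = {s0, s1, s2, s3, s6, s7}; fixed.
Sat(EF A[(¬b ∧ q) U (¬q ∧ b)]) = {s0, s1, s2, s3, s6, s7}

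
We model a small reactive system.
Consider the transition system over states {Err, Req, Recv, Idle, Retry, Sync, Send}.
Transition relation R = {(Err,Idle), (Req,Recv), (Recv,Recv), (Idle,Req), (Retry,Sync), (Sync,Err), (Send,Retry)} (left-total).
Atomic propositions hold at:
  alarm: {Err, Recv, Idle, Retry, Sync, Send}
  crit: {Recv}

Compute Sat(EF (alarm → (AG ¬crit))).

{Err, Req, Idle, Retry, Sync, Send}

Sat(¬crit) = {Err, Req, Idle, Retry, Sync, Send}
AG ¬crit: greatest fixpoint, start Z0 = {Err, Req, Idle, Retry, Sync, Send}, keep only states in Sat with every successor in Z. Z1 = {Err, Idle, Retry, Sync, Send}; Z2 = {Err, Retry, Sync, Send}; Z3 = {Retry, Sync, Send}; Z4 = {Retry, Send}; Z5 = {Send}; Z6 = ∅; fixed.
Sat(AG ¬crit) = ∅
Sat(alarm → (AG ¬crit)) = {Req}
EF (alarm → (AG ¬crit)): least fixpoint, start Z0 = {Req}, add states with some successor in Z. Z1 = {Req, Idle}; Z2 = {Err, Req, Idle}; Z3 = {Err, Req, Idle, Sync}; Z4 = {Err, Req, Idle, Retry, Sync}; Z5 = {Err, Req, Idle, Retry, Sync, Send}; fixed.
Sat(EF (alarm → (AG ¬crit))) = {Err, Req, Idle, Retry, Sync, Send}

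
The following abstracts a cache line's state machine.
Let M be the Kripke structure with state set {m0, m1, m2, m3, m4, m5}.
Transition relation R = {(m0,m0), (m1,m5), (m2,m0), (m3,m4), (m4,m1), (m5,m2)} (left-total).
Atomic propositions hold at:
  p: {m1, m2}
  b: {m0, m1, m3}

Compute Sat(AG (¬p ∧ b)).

{m0}

Sat(¬p) = {m0, m3, m4, m5}
Sat(¬p ∧ b) = {m0, m3}
AG (¬p ∧ b): greatest fixpoint, start Z0 = {m0, m3}, keep only states in Sat with every successor in Z. Z1 = {m0}; fixed.
Sat(AG (¬p ∧ b)) = {m0}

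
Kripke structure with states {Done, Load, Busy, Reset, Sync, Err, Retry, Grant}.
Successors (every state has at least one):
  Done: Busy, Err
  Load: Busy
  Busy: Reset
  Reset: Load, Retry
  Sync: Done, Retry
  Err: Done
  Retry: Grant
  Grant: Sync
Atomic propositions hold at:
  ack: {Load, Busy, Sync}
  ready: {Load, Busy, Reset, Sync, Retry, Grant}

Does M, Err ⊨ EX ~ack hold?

Yes

Sat(~ack) = {Done, Reset, Err, Retry, Grant}
Sat(EX ~ack) = {s : some successor in {Done, Reset, Err, Retry, Grant}} = {Done, Busy, Reset, Sync, Err, Retry}
Err ∈ Sat(EX ~ack) = {Done, Busy, Reset, Sync, Err, Retry}, so the formula holds at Err.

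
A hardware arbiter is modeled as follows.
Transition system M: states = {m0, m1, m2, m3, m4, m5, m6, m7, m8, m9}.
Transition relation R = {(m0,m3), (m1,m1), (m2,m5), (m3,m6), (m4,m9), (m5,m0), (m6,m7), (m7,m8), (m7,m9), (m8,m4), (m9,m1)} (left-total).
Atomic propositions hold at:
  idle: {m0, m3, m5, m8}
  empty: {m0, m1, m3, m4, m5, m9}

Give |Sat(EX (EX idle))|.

3

Sat(EX idle) = {s : some successor in {m0, m3, m5, m8}} = {m0, m2, m5, m7}
Sat(EX (EX idle)) = {s : some successor in {m0, m2, m5, m7}} = {m2, m5, m6}
|Sat(EX (EX idle))| = |{m2, m5, m6}| = 3.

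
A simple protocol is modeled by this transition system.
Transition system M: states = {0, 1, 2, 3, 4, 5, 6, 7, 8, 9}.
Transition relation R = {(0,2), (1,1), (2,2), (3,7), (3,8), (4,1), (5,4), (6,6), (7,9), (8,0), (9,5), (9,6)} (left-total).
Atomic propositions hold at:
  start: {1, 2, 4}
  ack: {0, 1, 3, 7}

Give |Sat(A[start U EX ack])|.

Sat(EX ack) = {s : some successor in {0, 1, 3, 7}} = {1, 3, 4, 8}
A[start U EX ack]: least fixpoint, start Z0 = Sat(EX ack) = {1, 3, 4, 8}, add states in Sat(start) with every successor in Z. Already a fixed point.
Sat(A[start U EX ack]) = {1, 3, 4, 8}
|Sat(A[start U EX ack])| = |{1, 3, 4, 8}| = 4.

4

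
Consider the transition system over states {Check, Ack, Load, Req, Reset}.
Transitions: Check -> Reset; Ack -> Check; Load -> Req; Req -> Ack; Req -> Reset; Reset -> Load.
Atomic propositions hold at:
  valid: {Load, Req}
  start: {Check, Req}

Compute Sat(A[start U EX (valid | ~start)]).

Sat(~start) = {Ack, Load, Reset}
Sat(valid | ~start) = {Ack, Load, Req, Reset}
Sat(EX (valid | ~start)) = {s : some successor in {Ack, Load, Req, Reset}} = {Check, Load, Req, Reset}
A[start U EX (valid | ~start)]: least fixpoint, start Z0 = Sat(EX (valid | ~start)) = {Check, Load, Req, Reset}, add states in Sat(start) with every successor in Z. Already a fixed point.
Sat(A[start U EX (valid | ~start)]) = {Check, Load, Req, Reset}

{Check, Load, Req, Reset}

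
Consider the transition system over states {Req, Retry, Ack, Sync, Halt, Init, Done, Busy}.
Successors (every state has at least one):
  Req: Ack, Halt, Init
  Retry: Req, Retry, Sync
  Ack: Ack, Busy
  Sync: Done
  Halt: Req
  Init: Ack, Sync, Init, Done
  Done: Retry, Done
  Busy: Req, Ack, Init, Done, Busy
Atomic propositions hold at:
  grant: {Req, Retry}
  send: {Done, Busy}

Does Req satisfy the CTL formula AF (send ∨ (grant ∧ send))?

Sat(grant ∧ send) = ∅
Sat(send ∨ (grant ∧ send)) = {Done, Busy}
AF (send ∨ (grant ∧ send)): least fixpoint, start Z0 = {Done, Busy}, add states with every successor in Z. Z1 = {Sync, Done, Busy}; fixed.
Sat(AF (send ∨ (grant ∧ send))) = {Sync, Done, Busy}
Req ∉ Sat(AF (send ∨ (grant ∧ send))) = {Sync, Done, Busy}, so the formula does not hold at Req.

No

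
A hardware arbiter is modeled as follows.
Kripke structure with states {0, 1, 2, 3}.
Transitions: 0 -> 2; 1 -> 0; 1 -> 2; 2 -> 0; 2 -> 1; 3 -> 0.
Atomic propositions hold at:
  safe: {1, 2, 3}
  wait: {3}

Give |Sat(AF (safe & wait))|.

Sat(safe & wait) = {3}
AF (safe & wait): least fixpoint, start Z0 = {3}, add states with every successor in Z. Already a fixed point.
Sat(AF (safe & wait)) = {3}
|Sat(AF (safe & wait))| = |{3}| = 1.

1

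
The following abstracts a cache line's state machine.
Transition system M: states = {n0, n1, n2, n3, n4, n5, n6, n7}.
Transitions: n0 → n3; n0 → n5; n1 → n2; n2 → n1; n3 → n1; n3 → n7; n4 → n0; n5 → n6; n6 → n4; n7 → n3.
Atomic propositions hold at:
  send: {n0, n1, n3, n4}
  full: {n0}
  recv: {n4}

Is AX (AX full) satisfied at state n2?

No

Sat(AX full) = {s : every successor in {n0}} = {n4}
Sat(AX (AX full)) = {s : every successor in {n4}} = {n6}
n2 ∉ Sat(AX (AX full)) = {n6}, so the formula does not hold at n2.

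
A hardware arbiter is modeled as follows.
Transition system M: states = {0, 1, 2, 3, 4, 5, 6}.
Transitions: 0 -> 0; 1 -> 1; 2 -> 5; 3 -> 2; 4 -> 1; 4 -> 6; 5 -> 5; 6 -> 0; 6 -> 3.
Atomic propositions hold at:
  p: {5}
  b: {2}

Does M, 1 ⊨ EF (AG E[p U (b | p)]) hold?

No

Sat(b | p) = {2, 5}
E[p U (b | p)]: least fixpoint, start Z0 = Sat((b | p)) = {2, 5}, add states in Sat(p) with some successor in Z. Already a fixed point.
Sat(E[p U (b | p)]) = {2, 5}
AG E[p U (b | p)]: greatest fixpoint, start Z0 = {2, 5}, keep only states in Sat with every successor in Z. Already a fixed point.
Sat(AG E[p U (b | p)]) = {2, 5}
EF (AG E[p U (b | p)]): least fixpoint, start Z0 = {2, 5}, add states with some successor in Z. Z1 = {2, 3, 5}; Z2 = {2, 3, 5, 6}; Z3 = {2, 3, 4, 5, 6}; fixed.
Sat(EF (AG E[p U (b | p)])) = {2, 3, 4, 5, 6}
1 ∉ Sat(EF (AG E[p U (b | p)])) = {2, 3, 4, 5, 6}, so the formula does not hold at 1.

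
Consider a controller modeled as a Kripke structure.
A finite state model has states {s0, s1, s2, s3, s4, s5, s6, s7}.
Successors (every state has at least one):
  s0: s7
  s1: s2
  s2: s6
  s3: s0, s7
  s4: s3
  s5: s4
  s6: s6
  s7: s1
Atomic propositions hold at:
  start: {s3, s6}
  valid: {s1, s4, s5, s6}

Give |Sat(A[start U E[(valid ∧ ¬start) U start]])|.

4

Sat(¬start) = {s0, s1, s2, s4, s5, s7}
Sat(valid ∧ ¬start) = {s1, s4, s5}
E[(valid ∧ ¬start) U start]: least fixpoint, start Z0 = Sat(start) = {s3, s6}, add states in Sat(valid ∧ ¬start) with some successor in Z. Z1 = {s3, s4, s6}; Z2 = {s3, s4, s5, s6}; fixed.
Sat(E[(valid ∧ ¬start) U start]) = {s3, s4, s5, s6}
A[start U E[(valid ∧ ¬start) U start]]: least fixpoint, start Z0 = Sat(E[(valid ∧ ¬start) U start]) = {s3, s4, s5, s6}, add states in Sat(start) with every successor in Z. Already a fixed point.
Sat(A[start U E[(valid ∧ ¬start) U start]]) = {s3, s4, s5, s6}
|Sat(A[start U E[(valid ∧ ¬start) U start]])| = |{s3, s4, s5, s6}| = 4.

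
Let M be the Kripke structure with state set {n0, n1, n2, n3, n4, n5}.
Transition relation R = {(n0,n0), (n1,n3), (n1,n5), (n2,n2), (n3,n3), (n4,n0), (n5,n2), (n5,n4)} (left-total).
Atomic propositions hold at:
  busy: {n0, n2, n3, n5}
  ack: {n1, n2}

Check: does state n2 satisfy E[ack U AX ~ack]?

Sat(~ack) = {n0, n3, n4, n5}
Sat(AX ~ack) = {s : every successor in {n0, n3, n4, n5}} = {n0, n1, n3, n4}
E[ack U AX ~ack]: least fixpoint, start Z0 = Sat(AX ~ack) = {n0, n1, n3, n4}, add states in Sat(ack) with some successor in Z. Already a fixed point.
Sat(E[ack U AX ~ack]) = {n0, n1, n3, n4}
n2 ∉ Sat(E[ack U AX ~ack]) = {n0, n1, n3, n4}, so the formula does not hold at n2.

No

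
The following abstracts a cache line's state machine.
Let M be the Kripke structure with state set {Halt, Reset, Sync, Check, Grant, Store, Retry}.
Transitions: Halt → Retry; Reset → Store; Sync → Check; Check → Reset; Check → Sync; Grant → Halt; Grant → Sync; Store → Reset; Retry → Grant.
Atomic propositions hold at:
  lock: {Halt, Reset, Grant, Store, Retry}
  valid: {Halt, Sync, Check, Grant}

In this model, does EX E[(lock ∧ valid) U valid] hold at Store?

No

Sat(lock ∧ valid) = {Halt, Grant}
E[(lock ∧ valid) U valid]: least fixpoint, start Z0 = Sat(valid) = {Halt, Sync, Check, Grant}, add states in Sat(lock ∧ valid) with some successor in Z. Already a fixed point.
Sat(E[(lock ∧ valid) U valid]) = {Halt, Sync, Check, Grant}
Sat(EX E[(lock ∧ valid) U valid]) = {s : some successor in {Halt, Sync, Check, Grant}} = {Sync, Check, Grant, Retry}
Store ∉ Sat(EX E[(lock ∧ valid) U valid]) = {Sync, Check, Grant, Retry}, so the formula does not hold at Store.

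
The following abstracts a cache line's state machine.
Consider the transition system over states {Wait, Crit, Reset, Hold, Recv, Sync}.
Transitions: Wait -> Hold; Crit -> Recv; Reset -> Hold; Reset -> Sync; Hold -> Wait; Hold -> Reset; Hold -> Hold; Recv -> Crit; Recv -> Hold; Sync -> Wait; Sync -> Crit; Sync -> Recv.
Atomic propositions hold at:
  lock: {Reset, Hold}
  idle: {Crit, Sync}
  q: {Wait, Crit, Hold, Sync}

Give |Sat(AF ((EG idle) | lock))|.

3

EG idle: greatest fixpoint, start Z0 = {Crit, Sync}, keep only states in Sat with some successor in Z. Z1 = {Sync}; Z2 = ∅; fixed.
Sat(EG idle) = ∅
Sat((EG idle) | lock) = {Reset, Hold}
AF ((EG idle) | lock): least fixpoint, start Z0 = {Reset, Hold}, add states with every successor in Z. Z1 = {Wait, Reset, Hold}; fixed.
Sat(AF ((EG idle) | lock)) = {Wait, Reset, Hold}
|Sat(AF ((EG idle) | lock))| = |{Wait, Reset, Hold}| = 3.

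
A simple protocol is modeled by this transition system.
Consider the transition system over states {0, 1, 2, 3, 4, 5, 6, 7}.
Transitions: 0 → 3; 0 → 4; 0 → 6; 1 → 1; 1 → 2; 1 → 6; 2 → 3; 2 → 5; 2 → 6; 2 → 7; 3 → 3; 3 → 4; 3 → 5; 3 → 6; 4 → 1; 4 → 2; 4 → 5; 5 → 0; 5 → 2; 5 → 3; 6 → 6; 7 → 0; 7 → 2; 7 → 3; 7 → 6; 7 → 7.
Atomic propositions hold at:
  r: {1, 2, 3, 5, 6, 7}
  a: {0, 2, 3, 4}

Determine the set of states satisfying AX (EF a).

{4, 5}

EF a: least fixpoint, start Z0 = {0, 2, 3, 4}, add states with some successor in Z. Z1 = {0, 1, 2, 3, 4, 5, 7}; fixed.
Sat(EF a) = {0, 1, 2, 3, 4, 5, 7}
Sat(AX (EF a)) = {s : every successor in {0, 1, 2, 3, 4, 5, 7}} = {4, 5}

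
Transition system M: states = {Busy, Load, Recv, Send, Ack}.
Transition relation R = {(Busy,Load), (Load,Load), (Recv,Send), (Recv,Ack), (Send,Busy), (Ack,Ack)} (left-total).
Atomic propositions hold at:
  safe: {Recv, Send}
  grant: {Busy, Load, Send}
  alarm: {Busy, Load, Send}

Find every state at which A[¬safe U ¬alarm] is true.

Sat(¬safe) = {Busy, Load, Ack}
Sat(¬alarm) = {Recv, Ack}
A[¬safe U ¬alarm]: least fixpoint, start Z0 = Sat(¬alarm) = {Recv, Ack}, add states in Sat(¬safe) with every successor in Z. Already a fixed point.
Sat(A[¬safe U ¬alarm]) = {Recv, Ack}

{Recv, Ack}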